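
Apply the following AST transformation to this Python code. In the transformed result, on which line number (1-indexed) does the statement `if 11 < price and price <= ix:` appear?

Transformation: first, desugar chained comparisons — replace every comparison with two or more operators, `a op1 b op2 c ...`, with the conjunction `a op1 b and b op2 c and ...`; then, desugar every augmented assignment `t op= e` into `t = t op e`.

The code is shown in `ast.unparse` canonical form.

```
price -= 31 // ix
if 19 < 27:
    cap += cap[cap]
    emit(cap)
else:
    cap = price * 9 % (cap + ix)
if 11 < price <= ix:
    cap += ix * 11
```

7

Transformed code:
price = price - 31 // ix
if 19 < 27:
    cap = cap + cap[cap]
    emit(cap)
else:
    cap = price * 9 % (cap + ix)
if 11 < price and price <= ix:
    cap = cap + ix * 11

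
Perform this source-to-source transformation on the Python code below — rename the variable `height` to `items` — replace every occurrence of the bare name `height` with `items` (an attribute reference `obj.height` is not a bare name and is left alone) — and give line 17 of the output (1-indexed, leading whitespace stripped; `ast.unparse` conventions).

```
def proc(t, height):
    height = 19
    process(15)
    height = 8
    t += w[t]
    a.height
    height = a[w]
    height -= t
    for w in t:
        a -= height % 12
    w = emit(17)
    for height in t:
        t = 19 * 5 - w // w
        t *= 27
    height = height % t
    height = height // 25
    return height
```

Transformed code:
def proc(t, items):
    items = 19
    process(15)
    items = 8
    t += w[t]
    a.height
    items = a[w]
    items -= t
    for w in t:
        a -= items % 12
    w = emit(17)
    for items in t:
        t = 19 * 5 - w // w
        t *= 27
    items = items % t
    items = items // 25
    return items

return items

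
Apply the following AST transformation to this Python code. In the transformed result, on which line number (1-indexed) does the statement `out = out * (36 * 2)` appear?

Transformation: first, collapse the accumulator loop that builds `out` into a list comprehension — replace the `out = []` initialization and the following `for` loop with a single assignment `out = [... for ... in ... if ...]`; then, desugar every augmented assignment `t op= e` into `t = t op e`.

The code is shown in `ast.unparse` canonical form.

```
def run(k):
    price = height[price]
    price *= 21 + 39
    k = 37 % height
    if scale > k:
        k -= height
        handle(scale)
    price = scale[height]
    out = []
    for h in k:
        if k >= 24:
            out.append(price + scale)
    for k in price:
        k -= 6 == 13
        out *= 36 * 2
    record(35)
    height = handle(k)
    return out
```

Transformed code:
def run(k):
    price = height[price]
    price = price * (21 + 39)
    k = 37 % height
    if scale > k:
        k = k - height
        handle(scale)
    price = scale[height]
    out = [price + scale for h in k if k >= 24]
    for k in price:
        k = k - (6 == 13)
        out = out * (36 * 2)
    record(35)
    height = handle(k)
    return out

12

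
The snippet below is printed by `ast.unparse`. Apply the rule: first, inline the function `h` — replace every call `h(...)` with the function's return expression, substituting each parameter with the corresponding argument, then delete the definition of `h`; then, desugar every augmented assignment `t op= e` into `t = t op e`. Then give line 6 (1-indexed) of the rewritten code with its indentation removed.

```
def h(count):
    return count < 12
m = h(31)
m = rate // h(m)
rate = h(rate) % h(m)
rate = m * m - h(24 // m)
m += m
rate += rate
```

Transformed code:
m = 31 < 12
m = rate // (m < 12)
rate = (rate < 12) % (m < 12)
rate = m * m - (24 // m < 12)
m = m + m
rate = rate + rate

rate = rate + rate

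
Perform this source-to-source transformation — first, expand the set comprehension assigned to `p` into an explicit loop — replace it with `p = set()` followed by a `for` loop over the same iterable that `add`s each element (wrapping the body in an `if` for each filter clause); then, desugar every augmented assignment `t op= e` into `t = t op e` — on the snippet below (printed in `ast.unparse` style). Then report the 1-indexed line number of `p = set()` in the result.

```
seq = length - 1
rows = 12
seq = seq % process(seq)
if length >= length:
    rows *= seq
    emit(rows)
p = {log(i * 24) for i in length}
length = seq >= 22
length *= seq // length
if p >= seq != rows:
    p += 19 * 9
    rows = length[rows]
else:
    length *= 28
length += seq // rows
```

Transformed code:
seq = length - 1
rows = 12
seq = seq % process(seq)
if length >= length:
    rows = rows * seq
    emit(rows)
p = set()
for i in length:
    p.add(log(i * 24))
length = seq >= 22
length = length * (seq // length)
if p >= seq != rows:
    p = p + 19 * 9
    rows = length[rows]
else:
    length = length * 28
length = length + seq // rows

7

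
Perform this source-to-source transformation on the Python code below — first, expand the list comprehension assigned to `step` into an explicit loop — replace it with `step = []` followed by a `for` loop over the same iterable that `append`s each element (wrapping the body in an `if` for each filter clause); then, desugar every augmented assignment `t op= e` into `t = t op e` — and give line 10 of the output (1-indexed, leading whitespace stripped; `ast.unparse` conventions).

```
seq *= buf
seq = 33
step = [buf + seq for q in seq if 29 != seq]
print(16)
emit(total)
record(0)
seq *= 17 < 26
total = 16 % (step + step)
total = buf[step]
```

Transformed code:
seq = seq * buf
seq = 33
step = []
for q in seq:
    if 29 != seq:
        step.append(buf + seq)
print(16)
emit(total)
record(0)
seq = seq * (17 < 26)
total = 16 % (step + step)
total = buf[step]

seq = seq * (17 < 26)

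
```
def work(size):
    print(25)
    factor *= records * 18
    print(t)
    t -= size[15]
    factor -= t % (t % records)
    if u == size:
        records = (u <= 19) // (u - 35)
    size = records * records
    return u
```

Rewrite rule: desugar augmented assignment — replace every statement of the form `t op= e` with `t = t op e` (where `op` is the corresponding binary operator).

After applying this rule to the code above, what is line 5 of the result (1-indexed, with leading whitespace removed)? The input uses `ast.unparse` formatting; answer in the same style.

Transformed code:
def work(size):
    print(25)
    factor = factor * (records * 18)
    print(t)
    t = t - size[15]
    factor = factor - t % (t % records)
    if u == size:
        records = (u <= 19) // (u - 35)
    size = records * records
    return u

t = t - size[15]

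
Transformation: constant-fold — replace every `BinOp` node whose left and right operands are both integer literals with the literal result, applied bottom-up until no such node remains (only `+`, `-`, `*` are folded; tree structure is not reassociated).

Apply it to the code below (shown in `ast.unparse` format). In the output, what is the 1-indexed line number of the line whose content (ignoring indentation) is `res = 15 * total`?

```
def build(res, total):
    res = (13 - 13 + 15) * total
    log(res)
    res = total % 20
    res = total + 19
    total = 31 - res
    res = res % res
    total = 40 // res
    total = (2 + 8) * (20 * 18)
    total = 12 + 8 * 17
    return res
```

Transformed code:
def build(res, total):
    res = 15 * total
    log(res)
    res = total % 20
    res = total + 19
    total = 31 - res
    res = res % res
    total = 40 // res
    total = 3600
    total = 148
    return res

2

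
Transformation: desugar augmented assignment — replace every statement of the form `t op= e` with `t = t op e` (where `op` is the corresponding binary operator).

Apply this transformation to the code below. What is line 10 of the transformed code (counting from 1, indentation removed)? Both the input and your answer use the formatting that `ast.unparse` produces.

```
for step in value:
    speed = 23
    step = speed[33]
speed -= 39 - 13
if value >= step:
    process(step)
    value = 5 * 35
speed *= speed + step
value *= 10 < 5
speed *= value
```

Transformed code:
for step in value:
    speed = 23
    step = speed[33]
speed = speed - (39 - 13)
if value >= step:
    process(step)
    value = 5 * 35
speed = speed * (speed + step)
value = value * (10 < 5)
speed = speed * value

speed = speed * value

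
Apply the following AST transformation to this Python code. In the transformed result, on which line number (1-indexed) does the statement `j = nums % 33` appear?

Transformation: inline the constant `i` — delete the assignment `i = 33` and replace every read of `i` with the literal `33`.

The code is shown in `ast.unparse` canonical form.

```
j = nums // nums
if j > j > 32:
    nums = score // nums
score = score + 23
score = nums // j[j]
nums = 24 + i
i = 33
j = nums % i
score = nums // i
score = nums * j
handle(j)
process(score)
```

7

Transformed code:
j = nums // nums
if j > j > 32:
    nums = score // nums
score = score + 23
score = nums // j[j]
nums = 24 + 33
j = nums % 33
score = nums // 33
score = nums * j
handle(j)
process(score)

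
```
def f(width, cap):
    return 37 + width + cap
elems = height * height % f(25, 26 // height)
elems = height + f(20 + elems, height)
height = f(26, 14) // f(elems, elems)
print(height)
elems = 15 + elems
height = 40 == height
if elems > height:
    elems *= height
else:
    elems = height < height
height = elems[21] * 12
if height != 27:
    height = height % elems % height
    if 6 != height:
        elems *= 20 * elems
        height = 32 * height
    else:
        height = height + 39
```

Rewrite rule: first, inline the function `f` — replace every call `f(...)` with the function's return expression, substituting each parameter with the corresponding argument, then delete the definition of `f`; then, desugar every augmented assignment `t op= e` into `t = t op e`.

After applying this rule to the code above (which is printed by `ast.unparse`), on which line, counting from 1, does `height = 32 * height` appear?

Transformed code:
elems = height * height % (37 + 25 + 26 // height)
elems = height + (37 + (20 + elems) + height)
height = (37 + 26 + 14) // (37 + elems + elems)
print(height)
elems = 15 + elems
height = 40 == height
if elems > height:
    elems = elems * height
else:
    elems = height < height
height = elems[21] * 12
if height != 27:
    height = height % elems % height
    if 6 != height:
        elems = elems * (20 * elems)
        height = 32 * height
    else:
        height = height + 39

16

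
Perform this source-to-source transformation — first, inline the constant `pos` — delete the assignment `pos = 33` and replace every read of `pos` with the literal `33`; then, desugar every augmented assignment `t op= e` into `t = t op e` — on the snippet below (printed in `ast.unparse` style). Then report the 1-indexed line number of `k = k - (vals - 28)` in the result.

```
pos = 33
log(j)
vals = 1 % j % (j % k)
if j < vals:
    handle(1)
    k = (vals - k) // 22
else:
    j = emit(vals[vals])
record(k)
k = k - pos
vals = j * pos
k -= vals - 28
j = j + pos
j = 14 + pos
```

11

Transformed code:
log(j)
vals = 1 % j % (j % k)
if j < vals:
    handle(1)
    k = (vals - k) // 22
else:
    j = emit(vals[vals])
record(k)
k = k - 33
vals = j * 33
k = k - (vals - 28)
j = j + 33
j = 14 + 33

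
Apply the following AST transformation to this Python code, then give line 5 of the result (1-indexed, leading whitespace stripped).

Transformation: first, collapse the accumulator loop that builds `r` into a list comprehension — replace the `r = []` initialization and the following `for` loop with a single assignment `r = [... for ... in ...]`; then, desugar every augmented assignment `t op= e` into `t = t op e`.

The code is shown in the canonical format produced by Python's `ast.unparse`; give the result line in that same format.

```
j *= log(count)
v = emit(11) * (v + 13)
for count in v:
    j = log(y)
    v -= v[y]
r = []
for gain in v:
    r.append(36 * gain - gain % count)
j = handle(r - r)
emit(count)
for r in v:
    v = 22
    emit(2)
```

Transformed code:
j = j * log(count)
v = emit(11) * (v + 13)
for count in v:
    j = log(y)
    v = v - v[y]
r = [36 * gain - gain % count for gain in v]
j = handle(r - r)
emit(count)
for r in v:
    v = 22
    emit(2)

v = v - v[y]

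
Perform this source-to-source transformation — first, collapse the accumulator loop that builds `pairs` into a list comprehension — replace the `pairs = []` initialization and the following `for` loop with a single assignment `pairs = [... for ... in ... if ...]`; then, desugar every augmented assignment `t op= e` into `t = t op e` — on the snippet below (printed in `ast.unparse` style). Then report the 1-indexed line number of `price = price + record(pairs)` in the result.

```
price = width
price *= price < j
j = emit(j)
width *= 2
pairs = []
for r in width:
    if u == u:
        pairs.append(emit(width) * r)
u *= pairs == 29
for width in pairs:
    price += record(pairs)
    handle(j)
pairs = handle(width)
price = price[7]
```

Transformed code:
price = width
price = price * (price < j)
j = emit(j)
width = width * 2
pairs = [emit(width) * r for r in width if u == u]
u = u * (pairs == 29)
for width in pairs:
    price = price + record(pairs)
    handle(j)
pairs = handle(width)
price = price[7]

8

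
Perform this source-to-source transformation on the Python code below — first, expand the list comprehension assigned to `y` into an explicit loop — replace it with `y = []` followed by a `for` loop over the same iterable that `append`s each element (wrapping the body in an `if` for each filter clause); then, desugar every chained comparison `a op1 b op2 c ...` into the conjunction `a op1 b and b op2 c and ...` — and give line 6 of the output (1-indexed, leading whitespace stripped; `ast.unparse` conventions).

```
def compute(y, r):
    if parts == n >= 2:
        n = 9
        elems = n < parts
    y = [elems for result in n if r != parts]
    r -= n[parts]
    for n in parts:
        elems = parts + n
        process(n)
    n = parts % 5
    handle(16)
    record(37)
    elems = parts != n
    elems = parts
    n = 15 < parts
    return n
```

Transformed code:
def compute(y, r):
    if parts == n and n >= 2:
        n = 9
        elems = n < parts
    y = []
    for result in n:
        if r != parts:
            y.append(elems)
    r -= n[parts]
    for n in parts:
        elems = parts + n
        process(n)
    n = parts % 5
    handle(16)
    record(37)
    elems = parts != n
    elems = parts
    n = 15 < parts
    return n

for result in n:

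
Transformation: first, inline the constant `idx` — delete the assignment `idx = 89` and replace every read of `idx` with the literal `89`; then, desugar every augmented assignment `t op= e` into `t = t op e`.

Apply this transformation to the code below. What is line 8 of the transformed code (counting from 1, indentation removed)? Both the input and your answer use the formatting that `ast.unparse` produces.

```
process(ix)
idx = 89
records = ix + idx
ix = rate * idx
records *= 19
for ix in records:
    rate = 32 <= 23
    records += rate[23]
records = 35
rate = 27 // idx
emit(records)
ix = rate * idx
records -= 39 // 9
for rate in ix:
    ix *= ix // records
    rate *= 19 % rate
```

Transformed code:
process(ix)
records = ix + 89
ix = rate * 89
records = records * 19
for ix in records:
    rate = 32 <= 23
    records = records + rate[23]
records = 35
rate = 27 // 89
emit(records)
ix = rate * 89
records = records - 39 // 9
for rate in ix:
    ix = ix * (ix // records)
    rate = rate * (19 % rate)

records = 35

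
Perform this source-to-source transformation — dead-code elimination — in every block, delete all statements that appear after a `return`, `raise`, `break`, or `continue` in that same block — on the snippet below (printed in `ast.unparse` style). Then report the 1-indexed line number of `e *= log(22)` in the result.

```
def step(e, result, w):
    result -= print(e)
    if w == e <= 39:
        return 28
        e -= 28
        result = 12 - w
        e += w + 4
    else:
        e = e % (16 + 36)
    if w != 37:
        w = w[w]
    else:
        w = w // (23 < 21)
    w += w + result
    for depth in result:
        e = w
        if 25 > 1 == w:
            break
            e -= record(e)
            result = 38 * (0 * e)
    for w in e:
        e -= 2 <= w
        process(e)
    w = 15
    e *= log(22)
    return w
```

Transformed code:
def step(e, result, w):
    result -= print(e)
    if w == e <= 39:
        return 28
    else:
        e = e % (16 + 36)
    if w != 37:
        w = w[w]
    else:
        w = w // (23 < 21)
    w += w + result
    for depth in result:
        e = w
        if 25 > 1 == w:
            break
    for w in e:
        e -= 2 <= w
        process(e)
    w = 15
    e *= log(22)
    return w

20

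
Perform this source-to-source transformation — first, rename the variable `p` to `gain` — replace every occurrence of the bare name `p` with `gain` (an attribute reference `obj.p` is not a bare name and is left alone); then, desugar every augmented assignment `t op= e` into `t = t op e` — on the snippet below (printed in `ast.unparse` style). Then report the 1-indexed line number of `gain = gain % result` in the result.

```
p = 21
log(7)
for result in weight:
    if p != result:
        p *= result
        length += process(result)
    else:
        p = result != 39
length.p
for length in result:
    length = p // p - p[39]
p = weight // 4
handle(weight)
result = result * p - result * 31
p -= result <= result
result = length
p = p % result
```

17

Transformed code:
gain = 21
log(7)
for result in weight:
    if gain != result:
        gain = gain * result
        length = length + process(result)
    else:
        gain = result != 39
length.p
for length in result:
    length = gain // gain - gain[39]
gain = weight // 4
handle(weight)
result = result * gain - result * 31
gain = gain - (result <= result)
result = length
gain = gain % result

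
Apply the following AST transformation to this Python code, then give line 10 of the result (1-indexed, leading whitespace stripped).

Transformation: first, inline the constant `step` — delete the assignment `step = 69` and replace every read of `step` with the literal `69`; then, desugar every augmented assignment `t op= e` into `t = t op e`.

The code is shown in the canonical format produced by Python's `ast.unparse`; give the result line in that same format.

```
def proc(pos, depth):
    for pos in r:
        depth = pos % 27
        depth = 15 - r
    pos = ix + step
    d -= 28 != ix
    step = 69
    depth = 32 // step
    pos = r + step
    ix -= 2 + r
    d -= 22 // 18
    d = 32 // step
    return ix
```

Transformed code:
def proc(pos, depth):
    for pos in r:
        depth = pos % 27
        depth = 15 - r
    pos = ix + 69
    d = d - (28 != ix)
    depth = 32 // 69
    pos = r + 69
    ix = ix - (2 + r)
    d = d - 22 // 18
    d = 32 // 69
    return ix

d = d - 22 // 18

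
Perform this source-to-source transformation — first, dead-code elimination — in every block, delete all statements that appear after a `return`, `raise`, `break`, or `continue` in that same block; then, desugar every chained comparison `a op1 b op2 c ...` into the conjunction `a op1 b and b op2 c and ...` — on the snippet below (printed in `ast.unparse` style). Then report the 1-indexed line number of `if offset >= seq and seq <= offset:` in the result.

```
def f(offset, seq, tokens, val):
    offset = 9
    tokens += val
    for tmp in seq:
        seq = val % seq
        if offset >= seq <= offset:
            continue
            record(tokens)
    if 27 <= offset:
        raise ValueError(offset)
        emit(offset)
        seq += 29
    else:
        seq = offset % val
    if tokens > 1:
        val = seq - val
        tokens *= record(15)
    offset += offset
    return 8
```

Transformed code:
def f(offset, seq, tokens, val):
    offset = 9
    tokens += val
    for tmp in seq:
        seq = val % seq
        if offset >= seq and seq <= offset:
            continue
    if 27 <= offset:
        raise ValueError(offset)
    else:
        seq = offset % val
    if tokens > 1:
        val = seq - val
        tokens *= record(15)
    offset += offset
    return 8

6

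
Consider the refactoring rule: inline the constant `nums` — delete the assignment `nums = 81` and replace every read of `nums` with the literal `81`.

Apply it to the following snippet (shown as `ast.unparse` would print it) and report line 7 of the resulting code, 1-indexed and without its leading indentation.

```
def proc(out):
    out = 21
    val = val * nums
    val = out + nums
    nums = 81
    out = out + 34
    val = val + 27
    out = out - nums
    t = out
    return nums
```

out = out - 81

Transformed code:
def proc(out):
    out = 21
    val = val * 81
    val = out + 81
    out = out + 34
    val = val + 27
    out = out - 81
    t = out
    return 81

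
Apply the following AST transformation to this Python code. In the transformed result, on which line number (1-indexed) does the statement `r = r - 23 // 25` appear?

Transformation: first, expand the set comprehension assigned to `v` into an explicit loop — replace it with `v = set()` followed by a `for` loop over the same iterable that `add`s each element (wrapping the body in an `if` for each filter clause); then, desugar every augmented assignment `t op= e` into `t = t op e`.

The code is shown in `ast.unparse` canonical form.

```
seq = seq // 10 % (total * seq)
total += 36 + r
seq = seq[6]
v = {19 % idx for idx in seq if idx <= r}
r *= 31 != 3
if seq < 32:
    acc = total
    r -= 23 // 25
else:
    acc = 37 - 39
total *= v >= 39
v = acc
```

11

Transformed code:
seq = seq // 10 % (total * seq)
total = total + (36 + r)
seq = seq[6]
v = set()
for idx in seq:
    if idx <= r:
        v.add(19 % idx)
r = r * (31 != 3)
if seq < 32:
    acc = total
    r = r - 23 // 25
else:
    acc = 37 - 39
total = total * (v >= 39)
v = acc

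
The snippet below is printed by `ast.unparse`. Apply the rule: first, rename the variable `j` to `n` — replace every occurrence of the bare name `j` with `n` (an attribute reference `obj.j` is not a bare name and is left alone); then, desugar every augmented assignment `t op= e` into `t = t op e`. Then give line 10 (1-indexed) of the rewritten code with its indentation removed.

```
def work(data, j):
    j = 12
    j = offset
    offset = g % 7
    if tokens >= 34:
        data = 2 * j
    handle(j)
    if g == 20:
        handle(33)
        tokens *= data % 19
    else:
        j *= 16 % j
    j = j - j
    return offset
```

tokens = tokens * (data % 19)

Transformed code:
def work(data, n):
    n = 12
    n = offset
    offset = g % 7
    if tokens >= 34:
        data = 2 * n
    handle(n)
    if g == 20:
        handle(33)
        tokens = tokens * (data % 19)
    else:
        n = n * (16 % n)
    n = n - n
    return offset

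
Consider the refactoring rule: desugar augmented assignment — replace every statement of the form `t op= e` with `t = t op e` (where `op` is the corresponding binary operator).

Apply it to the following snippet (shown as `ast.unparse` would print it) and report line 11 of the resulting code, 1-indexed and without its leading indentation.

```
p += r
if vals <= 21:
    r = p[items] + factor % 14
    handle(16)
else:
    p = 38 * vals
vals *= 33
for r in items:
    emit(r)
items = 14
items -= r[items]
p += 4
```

Transformed code:
p = p + r
if vals <= 21:
    r = p[items] + factor % 14
    handle(16)
else:
    p = 38 * vals
vals = vals * 33
for r in items:
    emit(r)
items = 14
items = items - r[items]
p = p + 4

items = items - r[items]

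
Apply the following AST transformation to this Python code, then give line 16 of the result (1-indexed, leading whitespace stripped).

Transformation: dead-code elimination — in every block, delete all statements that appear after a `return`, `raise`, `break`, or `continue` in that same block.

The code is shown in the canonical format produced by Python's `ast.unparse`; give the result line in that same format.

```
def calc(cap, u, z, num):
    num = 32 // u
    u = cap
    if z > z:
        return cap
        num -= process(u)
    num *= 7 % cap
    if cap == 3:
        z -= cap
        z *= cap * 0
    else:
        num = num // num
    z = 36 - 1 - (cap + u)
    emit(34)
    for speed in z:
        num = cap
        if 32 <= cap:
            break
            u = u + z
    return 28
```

if 32 <= cap:

Transformed code:
def calc(cap, u, z, num):
    num = 32 // u
    u = cap
    if z > z:
        return cap
    num *= 7 % cap
    if cap == 3:
        z -= cap
        z *= cap * 0
    else:
        num = num // num
    z = 36 - 1 - (cap + u)
    emit(34)
    for speed in z:
        num = cap
        if 32 <= cap:
            break
    return 28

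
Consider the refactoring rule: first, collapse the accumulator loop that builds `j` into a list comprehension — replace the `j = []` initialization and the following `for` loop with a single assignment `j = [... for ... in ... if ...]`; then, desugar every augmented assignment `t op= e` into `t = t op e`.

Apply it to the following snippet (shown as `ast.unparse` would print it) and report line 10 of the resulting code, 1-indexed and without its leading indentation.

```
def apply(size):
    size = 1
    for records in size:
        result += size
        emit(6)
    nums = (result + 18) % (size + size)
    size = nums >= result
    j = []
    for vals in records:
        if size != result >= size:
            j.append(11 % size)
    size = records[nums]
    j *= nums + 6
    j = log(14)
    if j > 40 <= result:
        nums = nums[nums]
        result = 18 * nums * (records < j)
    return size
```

Transformed code:
def apply(size):
    size = 1
    for records in size:
        result = result + size
        emit(6)
    nums = (result + 18) % (size + size)
    size = nums >= result
    j = [11 % size for vals in records if size != result >= size]
    size = records[nums]
    j = j * (nums + 6)
    j = log(14)
    if j > 40 <= result:
        nums = nums[nums]
        result = 18 * nums * (records < j)
    return size

j = j * (nums + 6)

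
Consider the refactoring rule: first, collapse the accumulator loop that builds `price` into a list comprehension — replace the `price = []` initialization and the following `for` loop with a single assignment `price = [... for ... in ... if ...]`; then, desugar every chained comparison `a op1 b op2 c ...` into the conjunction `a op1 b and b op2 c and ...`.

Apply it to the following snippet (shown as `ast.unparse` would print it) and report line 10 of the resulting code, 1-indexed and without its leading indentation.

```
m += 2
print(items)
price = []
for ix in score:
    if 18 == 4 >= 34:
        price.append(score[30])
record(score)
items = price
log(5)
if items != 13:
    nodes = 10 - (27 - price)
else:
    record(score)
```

Transformed code:
m += 2
print(items)
price = [score[30] for ix in score if 18 == 4 and 4 >= 34]
record(score)
items = price
log(5)
if items != 13:
    nodes = 10 - (27 - price)
else:
    record(score)

record(score)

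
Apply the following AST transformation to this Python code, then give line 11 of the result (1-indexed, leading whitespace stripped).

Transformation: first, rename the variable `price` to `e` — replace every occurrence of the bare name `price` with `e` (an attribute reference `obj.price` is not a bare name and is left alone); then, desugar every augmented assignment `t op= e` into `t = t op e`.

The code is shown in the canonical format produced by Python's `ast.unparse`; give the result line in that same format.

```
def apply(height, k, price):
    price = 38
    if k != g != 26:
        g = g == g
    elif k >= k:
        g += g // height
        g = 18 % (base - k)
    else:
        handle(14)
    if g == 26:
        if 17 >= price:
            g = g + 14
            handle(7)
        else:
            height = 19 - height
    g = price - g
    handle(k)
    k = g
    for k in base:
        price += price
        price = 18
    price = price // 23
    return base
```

Transformed code:
def apply(height, k, e):
    e = 38
    if k != g != 26:
        g = g == g
    elif k >= k:
        g = g + g // height
        g = 18 % (base - k)
    else:
        handle(14)
    if g == 26:
        if 17 >= e:
            g = g + 14
            handle(7)
        else:
            height = 19 - height
    g = e - g
    handle(k)
    k = g
    for k in base:
        e = e + e
        e = 18
    e = e // 23
    return base

if 17 >= e:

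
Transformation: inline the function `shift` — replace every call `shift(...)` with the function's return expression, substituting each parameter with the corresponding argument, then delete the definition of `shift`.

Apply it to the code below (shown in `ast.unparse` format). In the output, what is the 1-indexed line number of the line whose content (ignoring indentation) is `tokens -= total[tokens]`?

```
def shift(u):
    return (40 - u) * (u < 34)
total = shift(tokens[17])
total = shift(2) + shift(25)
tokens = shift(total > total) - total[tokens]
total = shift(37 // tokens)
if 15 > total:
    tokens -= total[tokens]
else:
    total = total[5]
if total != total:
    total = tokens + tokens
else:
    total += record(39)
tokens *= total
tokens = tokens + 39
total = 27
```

Transformed code:
total = (40 - tokens[17]) * (tokens[17] < 34)
total = (40 - 2) * (2 < 34) + (40 - 25) * (25 < 34)
tokens = (40 - (total > total)) * ((total > total) < 34) - total[tokens]
total = (40 - 37 // tokens) * (37 // tokens < 34)
if 15 > total:
    tokens -= total[tokens]
else:
    total = total[5]
if total != total:
    total = tokens + tokens
else:
    total += record(39)
tokens *= total
tokens = tokens + 39
total = 27

6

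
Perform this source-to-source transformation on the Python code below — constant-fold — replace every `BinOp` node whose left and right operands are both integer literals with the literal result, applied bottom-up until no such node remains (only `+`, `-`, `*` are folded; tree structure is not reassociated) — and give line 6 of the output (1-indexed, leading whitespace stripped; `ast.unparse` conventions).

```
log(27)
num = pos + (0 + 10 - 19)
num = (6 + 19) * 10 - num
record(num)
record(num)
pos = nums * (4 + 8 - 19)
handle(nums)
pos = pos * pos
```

pos = nums * -7

Transformed code:
log(27)
num = pos + -9
num = 250 - num
record(num)
record(num)
pos = nums * -7
handle(nums)
pos = pos * pos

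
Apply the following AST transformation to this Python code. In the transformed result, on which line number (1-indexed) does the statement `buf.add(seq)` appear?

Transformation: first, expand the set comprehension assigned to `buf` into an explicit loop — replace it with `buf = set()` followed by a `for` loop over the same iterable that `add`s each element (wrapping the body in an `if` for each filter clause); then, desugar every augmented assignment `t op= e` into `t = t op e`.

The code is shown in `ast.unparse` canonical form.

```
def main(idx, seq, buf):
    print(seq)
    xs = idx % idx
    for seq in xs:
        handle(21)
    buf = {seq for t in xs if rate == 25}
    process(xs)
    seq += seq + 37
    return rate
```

Transformed code:
def main(idx, seq, buf):
    print(seq)
    xs = idx % idx
    for seq in xs:
        handle(21)
    buf = set()
    for t in xs:
        if rate == 25:
            buf.add(seq)
    process(xs)
    seq = seq + (seq + 37)
    return rate

9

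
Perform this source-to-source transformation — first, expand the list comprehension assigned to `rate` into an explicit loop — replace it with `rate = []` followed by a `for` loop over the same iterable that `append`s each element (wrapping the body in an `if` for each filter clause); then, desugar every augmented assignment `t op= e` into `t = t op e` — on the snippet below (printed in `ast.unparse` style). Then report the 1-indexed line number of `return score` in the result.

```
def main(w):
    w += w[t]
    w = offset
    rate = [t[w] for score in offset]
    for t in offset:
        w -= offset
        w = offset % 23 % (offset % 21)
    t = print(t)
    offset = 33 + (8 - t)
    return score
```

12

Transformed code:
def main(w):
    w = w + w[t]
    w = offset
    rate = []
    for score in offset:
        rate.append(t[w])
    for t in offset:
        w = w - offset
        w = offset % 23 % (offset % 21)
    t = print(t)
    offset = 33 + (8 - t)
    return score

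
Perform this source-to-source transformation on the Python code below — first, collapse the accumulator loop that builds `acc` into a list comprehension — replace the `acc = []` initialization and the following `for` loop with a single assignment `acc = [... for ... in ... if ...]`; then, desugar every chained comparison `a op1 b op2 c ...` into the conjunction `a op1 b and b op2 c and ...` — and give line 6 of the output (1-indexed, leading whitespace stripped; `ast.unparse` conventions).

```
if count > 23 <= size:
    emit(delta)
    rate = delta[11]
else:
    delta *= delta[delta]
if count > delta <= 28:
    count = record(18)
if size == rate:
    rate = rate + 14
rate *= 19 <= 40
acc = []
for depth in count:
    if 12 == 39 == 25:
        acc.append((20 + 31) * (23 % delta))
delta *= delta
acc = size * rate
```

Transformed code:
if count > 23 and 23 <= size:
    emit(delta)
    rate = delta[11]
else:
    delta *= delta[delta]
if count > delta and delta <= 28:
    count = record(18)
if size == rate:
    rate = rate + 14
rate *= 19 <= 40
acc = [(20 + 31) * (23 % delta) for depth in count if 12 == 39 and 39 == 25]
delta *= delta
acc = size * rate

if count > delta and delta <= 28:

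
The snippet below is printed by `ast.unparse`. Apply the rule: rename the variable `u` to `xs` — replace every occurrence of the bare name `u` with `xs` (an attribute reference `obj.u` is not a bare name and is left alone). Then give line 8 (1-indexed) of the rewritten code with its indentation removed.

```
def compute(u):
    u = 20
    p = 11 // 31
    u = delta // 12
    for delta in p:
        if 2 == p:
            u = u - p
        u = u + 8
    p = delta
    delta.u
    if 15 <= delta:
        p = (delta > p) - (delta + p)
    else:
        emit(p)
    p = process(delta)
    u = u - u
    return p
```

xs = xs + 8

Transformed code:
def compute(xs):
    xs = 20
    p = 11 // 31
    xs = delta // 12
    for delta in p:
        if 2 == p:
            xs = xs - p
        xs = xs + 8
    p = delta
    delta.u
    if 15 <= delta:
        p = (delta > p) - (delta + p)
    else:
        emit(p)
    p = process(delta)
    xs = xs - xs
    return p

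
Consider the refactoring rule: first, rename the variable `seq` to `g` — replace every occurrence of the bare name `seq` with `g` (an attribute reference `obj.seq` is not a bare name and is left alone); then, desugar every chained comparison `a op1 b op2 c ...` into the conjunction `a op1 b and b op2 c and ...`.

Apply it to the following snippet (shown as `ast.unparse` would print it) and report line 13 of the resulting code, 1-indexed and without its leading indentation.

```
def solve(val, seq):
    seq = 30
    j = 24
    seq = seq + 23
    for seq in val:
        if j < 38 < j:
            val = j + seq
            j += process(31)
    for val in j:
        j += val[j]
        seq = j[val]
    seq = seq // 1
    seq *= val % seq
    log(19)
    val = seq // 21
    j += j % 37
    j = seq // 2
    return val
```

Transformed code:
def solve(val, g):
    g = 30
    j = 24
    g = g + 23
    for g in val:
        if j < 38 and 38 < j:
            val = j + g
            j += process(31)
    for val in j:
        j += val[j]
        g = j[val]
    g = g // 1
    g *= val % g
    log(19)
    val = g // 21
    j += j % 37
    j = g // 2
    return val

g *= val % g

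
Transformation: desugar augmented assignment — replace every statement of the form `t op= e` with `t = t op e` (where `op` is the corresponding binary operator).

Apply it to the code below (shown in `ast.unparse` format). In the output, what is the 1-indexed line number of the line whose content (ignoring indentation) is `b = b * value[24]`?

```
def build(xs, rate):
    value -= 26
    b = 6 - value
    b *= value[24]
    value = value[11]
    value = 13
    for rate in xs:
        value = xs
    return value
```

4

Transformed code:
def build(xs, rate):
    value = value - 26
    b = 6 - value
    b = b * value[24]
    value = value[11]
    value = 13
    for rate in xs:
        value = xs
    return value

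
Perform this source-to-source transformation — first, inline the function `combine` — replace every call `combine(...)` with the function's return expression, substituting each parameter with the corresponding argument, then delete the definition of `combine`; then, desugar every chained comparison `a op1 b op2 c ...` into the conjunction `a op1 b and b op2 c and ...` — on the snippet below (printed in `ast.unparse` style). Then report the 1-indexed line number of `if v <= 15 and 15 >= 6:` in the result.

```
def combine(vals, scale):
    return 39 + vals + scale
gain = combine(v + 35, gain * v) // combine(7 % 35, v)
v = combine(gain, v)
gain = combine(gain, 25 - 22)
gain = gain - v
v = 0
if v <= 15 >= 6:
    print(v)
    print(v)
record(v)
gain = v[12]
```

Transformed code:
gain = (39 + (v + 35) + gain * v) // (39 + 7 % 35 + v)
v = 39 + gain + v
gain = 39 + gain + (25 - 22)
gain = gain - v
v = 0
if v <= 15 and 15 >= 6:
    print(v)
    print(v)
record(v)
gain = v[12]

6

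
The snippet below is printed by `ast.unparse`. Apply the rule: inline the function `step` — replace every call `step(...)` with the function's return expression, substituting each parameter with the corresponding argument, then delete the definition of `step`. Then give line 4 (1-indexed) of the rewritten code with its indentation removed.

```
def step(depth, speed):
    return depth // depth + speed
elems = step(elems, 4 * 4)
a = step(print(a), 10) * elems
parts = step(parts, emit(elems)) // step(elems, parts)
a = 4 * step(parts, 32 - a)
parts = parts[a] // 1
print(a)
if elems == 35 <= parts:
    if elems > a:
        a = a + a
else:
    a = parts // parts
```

Transformed code:
elems = elems // elems + 4 * 4
a = (print(a) // print(a) + 10) * elems
parts = (parts // parts + emit(elems)) // (elems // elems + parts)
a = 4 * (parts // parts + (32 - a))
parts = parts[a] // 1
print(a)
if elems == 35 <= parts:
    if elems > a:
        a = a + a
else:
    a = parts // parts

a = 4 * (parts // parts + (32 - a))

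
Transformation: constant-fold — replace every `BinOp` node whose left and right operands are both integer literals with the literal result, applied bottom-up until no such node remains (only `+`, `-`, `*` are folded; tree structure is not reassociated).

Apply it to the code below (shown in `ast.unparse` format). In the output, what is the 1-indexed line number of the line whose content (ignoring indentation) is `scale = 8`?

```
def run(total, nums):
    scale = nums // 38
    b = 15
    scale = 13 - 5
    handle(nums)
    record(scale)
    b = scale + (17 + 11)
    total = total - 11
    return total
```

4

Transformed code:
def run(total, nums):
    scale = nums // 38
    b = 15
    scale = 8
    handle(nums)
    record(scale)
    b = scale + 28
    total = total - 11
    return total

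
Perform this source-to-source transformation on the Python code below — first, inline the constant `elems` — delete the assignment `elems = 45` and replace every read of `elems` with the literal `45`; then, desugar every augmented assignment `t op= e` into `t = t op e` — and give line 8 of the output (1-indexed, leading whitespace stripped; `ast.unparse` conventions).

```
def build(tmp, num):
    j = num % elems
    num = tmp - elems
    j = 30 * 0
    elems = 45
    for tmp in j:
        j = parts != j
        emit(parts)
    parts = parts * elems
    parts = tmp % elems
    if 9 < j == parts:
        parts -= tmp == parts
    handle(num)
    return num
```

parts = parts * 45

Transformed code:
def build(tmp, num):
    j = num % 45
    num = tmp - 45
    j = 30 * 0
    for tmp in j:
        j = parts != j
        emit(parts)
    parts = parts * 45
    parts = tmp % 45
    if 9 < j == parts:
        parts = parts - (tmp == parts)
    handle(num)
    return num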